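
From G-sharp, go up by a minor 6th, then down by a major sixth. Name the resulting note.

A minor sixth up from G# is E (letter E, 8 semitones up).
A major sixth down from E is G (letter G, 9 semitones down).

G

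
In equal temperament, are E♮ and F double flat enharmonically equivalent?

E is pitch class 4; Fbb is pitch class 3.
The pitch classes differ (4 vs. 3), so they are not enharmonic equivalents.

No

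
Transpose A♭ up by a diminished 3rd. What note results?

A third above A lands on the letter C.
A diminished third spans 2 semitones, so Ab moves to pitch class 10. On the letter C that is Cbb.

Cbb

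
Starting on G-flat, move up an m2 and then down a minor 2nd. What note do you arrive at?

Gb

A minor second up from Gb is Abb (letter A, 1 semitone up).
A minor second down from Abb is Gb (letter G, 1 semitone down).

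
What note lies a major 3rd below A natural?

A down a major third is F, so the target letter is F.
From A, a major third is 4 semitones down: F.

F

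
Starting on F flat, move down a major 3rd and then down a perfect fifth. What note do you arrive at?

A major third down from Fb is Dbb (letter D, 4 semitones down).
A perfect fifth down from Dbb is Gbb (letter G, 7 semitones down).

Gbb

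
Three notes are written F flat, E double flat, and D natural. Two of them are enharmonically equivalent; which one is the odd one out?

In 12-tone equal temperament, enharmonic equivalents share a pitch class. Fb is pitch class 4; Ebb is pitch class 2; D is pitch class 2.
Ebb and D share pitch class 2, while Fb is pitch class 4.

Fb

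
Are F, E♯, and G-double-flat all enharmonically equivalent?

F = pitch class 5 and E# = pitch class 5 and Gbb = pitch class 5 — the same pitch class, so they are enharmonic equivalents.

Yes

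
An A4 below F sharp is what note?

F down a perfect fourth is C, so the target letter is C.
From F#, an augmented fourth is 6 semitones down: C.

C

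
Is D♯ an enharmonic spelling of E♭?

D# = pitch class 3 and Eb = pitch class 3 — the same pitch class, so they are enharmonic equivalents.

Yes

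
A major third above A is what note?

C#

A third above A lands on the letter C.
A major third spans 4 semitones, so A moves to pitch class 1. On the letter C that is C#.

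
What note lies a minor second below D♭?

D down a major second is C, so the target letter is C.
From Db, a minor second is 1 semitone down: C.

C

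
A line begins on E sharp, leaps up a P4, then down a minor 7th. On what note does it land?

B#

A perfect fourth up from E# is A# (letter A, 5 semitones up).
A minor seventh down from A# is B# (letter B, 10 semitones down).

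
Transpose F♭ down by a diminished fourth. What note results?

A fourth below F lands on the letter C.
A diminished fourth spans 4 semitones, so Fb moves to pitch class 0. On the letter C that is C.

C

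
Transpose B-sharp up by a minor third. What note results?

D#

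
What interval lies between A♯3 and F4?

diminished sixth

The letter names run A→F, a span of 5 letter steps, so the interval is some kind of sixth.
A# to F is 7 semitones. A major sixth is 9, so 7 makes it diminished.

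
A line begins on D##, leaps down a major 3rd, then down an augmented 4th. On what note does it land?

A major third down from D## is B# (letter B, 4 semitones down).
An augmented fourth down from B# is F# (letter F, 6 semitones down).

F#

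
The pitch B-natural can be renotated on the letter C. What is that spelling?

Plain C sits 1 semitone above B, so on the letter C the same pitch needs a flat: Cb.

Cb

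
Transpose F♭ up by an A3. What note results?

A

A third above F lands on the letter A.
An augmented third spans 5 semitones, so Fb moves to pitch class 9. On the letter A that is A.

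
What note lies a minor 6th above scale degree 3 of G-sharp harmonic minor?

Scale degree 3 of G# harmonic minor is B.
A minor sixth (8 semitones) above B lands on the letter G, giving G.

G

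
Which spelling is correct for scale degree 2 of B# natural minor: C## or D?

C##

Each scale degree takes a distinct letter name. Degree 2 of a scale on B must use the letter C.
C## and D are enharmonically the same pitch, but only C## uses the letter C, so it is the correct spelling here.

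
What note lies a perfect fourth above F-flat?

A fourth above F lands on the letter B.
A perfect fourth spans 5 semitones, so Fb moves to pitch class 9. On the letter B that is Bbb.

Bbb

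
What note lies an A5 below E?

Ab

E down a perfect fifth is A, so the target letter is A.
From E, an augmented fifth is 8 semitones down: Ab.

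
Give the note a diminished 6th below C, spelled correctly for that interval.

A sixth below C lands on the letter E.
A diminished sixth spans 7 semitones, so C moves to pitch class 5. On the letter E that is E#.

E#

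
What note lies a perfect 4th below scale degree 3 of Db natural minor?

Scale degree 3 of Db natural minor is Fb.
A perfect fourth (5 semitones) below Fb lands on the letter C, giving Cb.

Cb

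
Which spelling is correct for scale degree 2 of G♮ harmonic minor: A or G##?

A

Each scale degree takes a distinct letter name. Degree 2 of a scale on G must use the letter A.
A and G## are enharmonically the same pitch, but only A uses the letter A, so it is the correct spelling here.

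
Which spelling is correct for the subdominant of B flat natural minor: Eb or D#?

Each scale degree takes a distinct letter name. Degree 4 of a scale on B must use the letter E.
Eb and D# are enharmonically the same pitch, but only Eb uses the letter E, so it is the correct spelling here.

Eb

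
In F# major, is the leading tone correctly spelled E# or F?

E#

Each scale degree takes a distinct letter name. Degree 7 of a scale on F must use the letter E.
E# and F are enharmonically the same pitch, but only E# uses the letter E, so it is the correct spelling here.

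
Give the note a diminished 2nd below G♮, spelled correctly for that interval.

F##

A second below G lands on the letter F.
A diminished second spans 0 semitones, so G moves to pitch class 7. On the letter F that is F##.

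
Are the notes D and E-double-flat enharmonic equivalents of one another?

D = pitch class 2 and Ebb = pitch class 2 — the same pitch class, so they are enharmonic equivalents.

Yes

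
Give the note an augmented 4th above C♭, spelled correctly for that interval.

F

A fourth above C lands on the letter F.
An augmented fourth spans 6 semitones, so Cb moves to pitch class 5. On the letter F that is F.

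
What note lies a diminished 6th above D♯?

A sixth above D lands on the letter B.
A diminished sixth spans 7 semitones, so D# moves to pitch class 10. On the letter B that is Bb.

Bb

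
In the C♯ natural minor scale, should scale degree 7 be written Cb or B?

B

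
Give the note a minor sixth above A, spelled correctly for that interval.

F

A up a major sixth is F#, so the target letter is F.
From A, a minor sixth is 8 semitones up: F.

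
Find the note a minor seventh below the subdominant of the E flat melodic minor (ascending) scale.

The subdominant of Eb melodic minor (ascending) is Ab.
A minor seventh (10 semitones) below Ab lands on the letter B, giving Bb.

Bb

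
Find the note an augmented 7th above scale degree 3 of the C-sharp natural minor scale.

D##

Scale degree 3 of C# natural minor is E.
An augmented seventh (12 semitones) above E lands on the letter D, giving D##.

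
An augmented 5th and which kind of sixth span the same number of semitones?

minor

An augmented fifth spans 8 semitones.
A sixth spanning 8 semitones is minor (the major sixth is 9).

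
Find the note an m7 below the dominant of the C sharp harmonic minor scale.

The dominant of C# harmonic minor is G#.
A minor seventh (10 semitones) below G# lands on the letter A, giving A#.

A#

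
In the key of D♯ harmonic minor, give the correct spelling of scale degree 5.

A#

Degree 5 takes the letter 4 steps above D, which is A.
In harmonic minor, degree 5 sits 7 semitones above the tonic. D# + 7 semitones is pitch class 10, spelled on A as A#.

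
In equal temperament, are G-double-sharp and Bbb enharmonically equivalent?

G## = pitch class 9 and Bbb = pitch class 9 — the same pitch class, so they are enharmonic equivalents.

Yes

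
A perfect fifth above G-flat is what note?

Db

G up a perfect fifth is D, so the target letter is D.
From Gb, a perfect fifth is 7 semitones up: Db.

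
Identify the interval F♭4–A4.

augmented third

The letter names run F→A, a span of 2 letter steps, so the interval is some kind of third.
Fb to A is 5 semitones. A major third is 4, so 5 makes it augmented.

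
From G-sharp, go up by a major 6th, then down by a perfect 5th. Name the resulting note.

A#

A major sixth up from G# is E# (letter E, 9 semitones up).
A perfect fifth down from E# is A# (letter A, 7 semitones down).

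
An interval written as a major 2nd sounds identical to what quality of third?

A major second spans 2 semitones.
A third spanning 2 semitones is diminished (the major third is 4).

diminished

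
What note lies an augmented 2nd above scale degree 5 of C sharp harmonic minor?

Scale degree 5 of C# harmonic minor is G#.
An augmented second (3 semitones) above G# lands on the letter A, giving A##.

A##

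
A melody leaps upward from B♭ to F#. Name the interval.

augmented fifth

Counting letters B–C–D–E–F gives a fifth.
Bb→F# = 8 semitones, 1 wider than the perfect fifth (7), so augmented.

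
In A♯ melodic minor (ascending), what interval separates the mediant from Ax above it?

augmented sixth

The mediant of A# melodic minor (ascending) is C#.
C# up to A##: letters C→A make it a sixth; 10 semitones makes it augmented.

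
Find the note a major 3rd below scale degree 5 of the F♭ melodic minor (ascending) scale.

Abb

Scale degree 5 of Fb melodic minor (ascending) is Cb.
A major third (4 semitones) below Cb lands on the letter A, giving Abb.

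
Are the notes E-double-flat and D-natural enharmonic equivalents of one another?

Yes

Ebb is pitch class 2; D is pitch class 2.
All spellings map to pitch class 2, so they are enharmonically equivalent.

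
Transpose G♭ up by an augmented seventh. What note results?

A seventh above G lands on the letter F.
An augmented seventh spans 12 semitones, so Gb moves to pitch class 6. On the letter F that is F#.

F#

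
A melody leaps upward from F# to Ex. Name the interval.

augmented seventh

The letter names run F→E, a span of 6 letter steps, so the interval is some kind of seventh.
F# to E## is 12 semitones. A major seventh is 11, so 12 makes it augmented.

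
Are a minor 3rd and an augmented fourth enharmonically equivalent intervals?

No

A minor third spans 3 semitones; an augmented fourth spans 6.
The spans differ, so they are not enharmonic equivalents.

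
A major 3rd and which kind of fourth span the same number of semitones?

A major third spans 4 semitones.
A fourth spanning 4 semitones is diminished (the perfect fourth is 5).

diminished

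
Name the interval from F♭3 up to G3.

The letter names run F→G, a span of 1 letter step, so the interval is some kind of second.
Fb to G is 3 semitones. A major second is 2, so 3 makes it augmented.

augmented second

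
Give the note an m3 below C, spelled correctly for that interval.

A

A third below C lands on the letter A.
A minor third spans 3 semitones, so C moves to pitch class 9. On the letter A that is A.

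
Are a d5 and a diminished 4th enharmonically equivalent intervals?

No

A diminished fifth spans 6 semitones; a diminished fourth spans 4.
The spans differ, so they are not enharmonic equivalents.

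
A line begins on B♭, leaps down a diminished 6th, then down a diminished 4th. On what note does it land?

A diminished sixth down from Bb is D# (letter D, 7 semitones down).
A diminished fourth down from D# is A## (letter A, 4 semitones down).

A##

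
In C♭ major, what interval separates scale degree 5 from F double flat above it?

diminished seventh

Scale degree 5 of Cb major is Gb.
Gb up to Fbb: letters G→F make it a seventh; 9 semitones makes it diminished.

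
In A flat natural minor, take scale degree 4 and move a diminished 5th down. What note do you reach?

Scale degree 4 of Ab natural minor is Db.
A diminished fifth (6 semitones) below Db lands on the letter G, giving G.

G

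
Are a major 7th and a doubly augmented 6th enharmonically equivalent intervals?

A major seventh spans 11 semitones; a doubly augmented sixth spans 11.
They are enharmonically equivalent.

Yes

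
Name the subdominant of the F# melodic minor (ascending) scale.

B

The F# melodic minor (ascending) scale runs F# G# A B C# D# E#.
Degree 4 is B.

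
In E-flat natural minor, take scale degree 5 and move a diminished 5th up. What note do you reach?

Fb

Scale degree 5 of Eb natural minor is Bb.
A diminished fifth (6 semitones) above Bb lands on the letter F, giving Fb.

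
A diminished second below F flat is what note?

F down a major second is Eb, so the target letter is E.
From Fb, a diminished second is 0 semitones down: E.

E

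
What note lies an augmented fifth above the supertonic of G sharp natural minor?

E##

The supertonic of G# natural minor is A#.
An augmented fifth (8 semitones) above A# lands on the letter E, giving E##.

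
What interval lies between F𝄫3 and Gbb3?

major second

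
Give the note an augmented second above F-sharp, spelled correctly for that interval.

F up a major second is G, so the target letter is G.
From F#, an augmented second is 3 semitones up: G##.

G##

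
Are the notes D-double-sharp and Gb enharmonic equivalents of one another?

D## is pitch class 4; Gb is pitch class 6.
The pitch classes differ (4 vs. 6), so they are not enharmonic equivalents.

No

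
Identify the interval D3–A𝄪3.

Counting letters D–E–F–G–A gives a fifth.
D→A## = 9 semitones, 2 wider than the perfect fifth (7), so doubly augmented.

doubly augmented fifth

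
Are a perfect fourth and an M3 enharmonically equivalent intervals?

A perfect fourth spans 5 semitones; a major third spans 4.
The spans differ, so they are not enharmonic equivalents.

No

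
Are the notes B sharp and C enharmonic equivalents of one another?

B# = pitch class 0 and C = pitch class 0 — the same pitch class, so they are enharmonic equivalents.

Yes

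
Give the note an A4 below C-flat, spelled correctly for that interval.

C down a perfect fourth is G, so the target letter is G.
From Cb, an augmented fourth is 6 semitones down: Gbb.

Gbb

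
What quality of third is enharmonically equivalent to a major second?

diminished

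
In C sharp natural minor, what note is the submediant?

A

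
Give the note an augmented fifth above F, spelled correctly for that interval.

F up a perfect fifth is C, so the target letter is C.
From F, an augmented fifth is 8 semitones up: C#.

C#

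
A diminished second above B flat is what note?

B up a major second is C#, so the target letter is C.
From Bb, a diminished second is 0 semitones up: Cbb.

Cbb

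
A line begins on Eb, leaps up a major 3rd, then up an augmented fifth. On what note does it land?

A major third up from Eb is G (letter G, 4 semitones up).
An augmented fifth up from G is D# (letter D, 8 semitones up).

D#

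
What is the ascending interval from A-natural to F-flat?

diminished sixth

The letter names run A→F, a span of 5 letter steps, so the interval is some kind of sixth.
A to Fb is 7 semitones. A major sixth is 9, so 7 makes it diminished.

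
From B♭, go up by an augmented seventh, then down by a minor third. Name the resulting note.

An augmented seventh up from Bb is A# (letter A, 12 semitones up).
A minor third down from A# is F## (letter F, 3 semitones down).

F##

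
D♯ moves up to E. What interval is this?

minor second

The letter names run D→E, a span of 1 letter step, so the interval is some kind of second.
D# to E is 1 semitone. A major second is 2, so 1 makes it minor.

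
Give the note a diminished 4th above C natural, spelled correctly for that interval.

C up a perfect fourth is F, so the target letter is F.
From C, a diminished fourth is 4 semitones up: Fb.

Fb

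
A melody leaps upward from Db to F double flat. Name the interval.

Counting letters D–E–F gives a third.
Db→Fbb = 2 semitones, 2 narrower than the major third (4), so diminished.

diminished third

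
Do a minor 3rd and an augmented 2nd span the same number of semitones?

A minor third spans 3 semitones; an augmented second spans 3.
They are enharmonically equivalent.

Yes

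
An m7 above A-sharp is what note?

G#

A up a major seventh is G#, so the target letter is G.
From A#, a minor seventh is 10 semitones up: G#.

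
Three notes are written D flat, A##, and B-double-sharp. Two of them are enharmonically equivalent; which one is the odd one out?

A##

In 12-tone equal temperament, enharmonic equivalents share a pitch class. Db is pitch class 1; A## is pitch class 11; B## is pitch class 1.
Db and B## share pitch class 1, while A## is pitch class 11.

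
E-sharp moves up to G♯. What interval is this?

Counting letters E–F–G gives a third.
E#→G# = 3 semitones, 1 narrower than the major third (4), so minor.

minor third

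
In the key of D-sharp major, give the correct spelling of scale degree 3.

The D# major scale runs D# E# F## G# A# B# C##.
Degree 3 is F##.

F##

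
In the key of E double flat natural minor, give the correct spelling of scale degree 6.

Degree 6 takes the letter 5 steps above E, which is C.
In natural minor, degree 6 sits 8 semitones above the tonic. Ebb + 8 semitones is pitch class 10, spelled on C as Cbb.

Cbb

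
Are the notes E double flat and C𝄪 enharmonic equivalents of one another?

Ebb = pitch class 2 and C## = pitch class 2 — the same pitch class, so they are enharmonic equivalents.

Yes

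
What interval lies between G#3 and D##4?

Counting letters G–A–B–C–D gives a fifth.
G#→D## = 8 semitones, 1 wider than the perfect fifth (7), so augmented.

augmented fifth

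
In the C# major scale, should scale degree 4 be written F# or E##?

F#

Each scale degree takes a distinct letter name. Degree 4 of a scale on C must use the letter F.
F# and E## are enharmonically the same pitch, but only F# uses the letter F, so it is the correct spelling here.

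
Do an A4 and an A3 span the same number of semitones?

No

An augmented fourth spans 6 semitones; an augmented third spans 5.
The spans differ, so they are not enharmonic equivalents.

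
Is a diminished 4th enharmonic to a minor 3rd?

No

A diminished fourth spans 4 semitones; a minor third spans 3.
The spans differ, so they are not enharmonic equivalents.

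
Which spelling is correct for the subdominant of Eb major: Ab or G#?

Each scale degree takes a distinct letter name. Degree 4 of a scale on E must use the letter A.
Ab and G# are enharmonically the same pitch, but only Ab uses the letter A, so it is the correct spelling here.

Ab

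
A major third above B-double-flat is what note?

Db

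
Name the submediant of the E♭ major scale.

The Eb major scale runs Eb F G Ab Bb C D.
Degree 6 is C.

C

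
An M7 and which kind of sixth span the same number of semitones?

A major seventh spans 11 semitones.
A sixth spanning 11 semitones is doubly augmented (the major sixth is 9).

doubly augmented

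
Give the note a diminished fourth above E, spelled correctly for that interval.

E up a perfect fourth is A, so the target letter is A.
From E, a diminished fourth is 4 semitones up: Ab.

Ab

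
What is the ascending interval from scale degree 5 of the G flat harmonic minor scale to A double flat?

Scale degree 5 of Gb harmonic minor is Db.
Db up to Abb: letters D→A make it a fifth; 6 semitones makes it diminished.

diminished fifth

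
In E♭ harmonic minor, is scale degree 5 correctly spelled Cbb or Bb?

Each scale degree takes a distinct letter name. Degree 5 of a scale on E must use the letter B.
Bb and Cbb are enharmonically the same pitch, but only Bb uses the letter B, so it is the correct spelling here.

Bb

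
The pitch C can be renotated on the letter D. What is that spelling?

C is pitch class 0. The letter D alone is pitch class 2.
To reach pitch class 0 from D requires an offset of -2 semitones, i.e. double flat: Dbb.

Dbb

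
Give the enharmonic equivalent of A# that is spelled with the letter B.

Bb

A# is pitch class 10. The letter B alone is pitch class 11.
To reach pitch class 10 from B requires an offset of -1 semitone, i.e. flat: Bb.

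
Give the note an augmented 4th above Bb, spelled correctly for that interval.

E

A fourth above B lands on the letter E.
An augmented fourth spans 6 semitones, so Bb moves to pitch class 4. On the letter E that is E.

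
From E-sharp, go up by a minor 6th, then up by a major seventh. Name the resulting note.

A minor sixth up from E# is C# (letter C, 8 semitones up).
A major seventh up from C# is B# (letter B, 11 semitones up).

B#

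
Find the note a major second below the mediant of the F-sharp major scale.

G#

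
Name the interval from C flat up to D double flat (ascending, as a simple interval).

Counting letters C–D gives a second.
Cb→Dbb = 1 semitone, 1 narrower than the major second (2), so minor.

minor second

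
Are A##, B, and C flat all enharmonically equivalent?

Yes

A## is pitch class 11; B is pitch class 11; Cb is pitch class 11.
All spellings map to pitch class 11, so they are enharmonically equivalent.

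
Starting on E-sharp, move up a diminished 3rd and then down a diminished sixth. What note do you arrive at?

A diminished third up from E# is G (letter G, 2 semitones up).
A diminished sixth down from G is B# (letter B, 7 semitones down).

B#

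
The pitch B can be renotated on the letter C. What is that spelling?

B is pitch class 11. The letter C alone is pitch class 0.
To reach pitch class 11 from C requires an offset of -1 semitone, i.e. flat: Cb.

Cb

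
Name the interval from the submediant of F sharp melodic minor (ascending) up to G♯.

perfect fourth

The submediant of F# melodic minor (ascending) is D#.
D# up to G#: letters D→G make it a fourth; 5 semitones makes it perfect.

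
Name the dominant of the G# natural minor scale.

Degree 5 takes the letter 4 steps above G, which is D.
In natural minor, degree 5 sits 7 semitones above the tonic. G# + 7 semitones is pitch class 3, spelled on D as D#.

D#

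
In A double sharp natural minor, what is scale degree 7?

G##

The A## natural minor scale runs A## B## C## D## E## F## G##.
Degree 7 is G##.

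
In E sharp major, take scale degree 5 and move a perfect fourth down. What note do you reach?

F##

Scale degree 5 of E# major is B#.
A perfect fourth (5 semitones) below B# lands on the letter F, giving F##.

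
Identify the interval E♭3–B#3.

doubly augmented fifth

The letter names run E→B, a span of 4 letter steps, so the interval is some kind of fifth.
Eb to B# is 9 semitones. A perfect fifth is 7, so 9 makes it doubly augmented.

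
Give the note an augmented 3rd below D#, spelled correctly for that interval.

Bb

D down a major third is Bb, so the target letter is B.
From D#, an augmented third is 5 semitones down: Bb.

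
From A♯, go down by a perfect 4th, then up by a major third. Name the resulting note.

G##

A perfect fourth down from A# is E# (letter E, 5 semitones down).
A major third up from E# is G## (letter G, 4 semitones up).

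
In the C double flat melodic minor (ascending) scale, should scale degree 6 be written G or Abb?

Abb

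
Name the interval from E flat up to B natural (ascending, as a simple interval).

augmented fifth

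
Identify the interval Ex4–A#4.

diminished fourth

The letter names run E→A, a span of 3 letter steps, so the interval is some kind of fourth.
E## to A# is 4 semitones. A perfect fourth is 5, so 4 makes it diminished.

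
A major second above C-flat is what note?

A second above C lands on the letter D.
A major second spans 2 semitones, so Cb moves to pitch class 1. On the letter D that is Db.

Db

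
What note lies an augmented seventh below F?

Gbb

F down a major seventh is Gb, so the target letter is G.
From F, an augmented seventh is 12 semitones down: Gbb.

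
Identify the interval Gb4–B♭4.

The letter names run G→B, a span of 2 letter steps, so the interval is some kind of third.
Gb to Bb is 4 semitones. A major third is 4, so 4 makes it major.

major third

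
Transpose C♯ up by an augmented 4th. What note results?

F##

C up a perfect fourth is F, so the target letter is F.
From C#, an augmented fourth is 6 semitones up: F##.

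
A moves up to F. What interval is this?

minor sixth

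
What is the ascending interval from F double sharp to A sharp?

The letter names run F→A, a span of 2 letter steps, so the interval is some kind of third.
F## to A# is 3 semitones. A major third is 4, so 3 makes it minor.

minor third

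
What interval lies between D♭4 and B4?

The letter names run D→B, a span of 5 letter steps, so the interval is some kind of sixth.
Db to B is 10 semitones. A major sixth is 9, so 10 makes it augmented.

augmented sixth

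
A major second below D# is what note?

A second below D lands on the letter C.
A major second spans 2 semitones, so D# moves to pitch class 1. On the letter C that is C#.

C#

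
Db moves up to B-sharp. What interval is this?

doubly augmented sixth

The letter names run D→B, a span of 5 letter steps, so the interval is some kind of sixth.
Db to B# is 11 semitones. A major sixth is 9, so 11 makes it doubly augmented.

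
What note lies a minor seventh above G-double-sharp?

A seventh above G lands on the letter F.
A minor seventh spans 10 semitones, so G## moves to pitch class 7. On the letter F that is F##.

F##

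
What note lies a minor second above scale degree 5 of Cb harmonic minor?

Scale degree 5 of Cb harmonic minor is Gb.
A minor second (1 semitone) above Gb lands on the letter A, giving Abb.

Abb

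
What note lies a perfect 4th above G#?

G up a perfect fourth is C, so the target letter is C.
From G#, a perfect fourth is 5 semitones up: C#.

C#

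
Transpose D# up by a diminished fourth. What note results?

G

D up a perfect fourth is G, so the target letter is G.
From D#, a diminished fourth is 4 semitones up: G.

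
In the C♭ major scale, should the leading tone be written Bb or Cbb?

Bb

Each scale degree takes a distinct letter name. Degree 7 of a scale on C must use the letter B.
Bb and Cbb are enharmonically the same pitch, but only Bb uses the letter B, so it is the correct spelling here.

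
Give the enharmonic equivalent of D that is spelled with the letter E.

Ebb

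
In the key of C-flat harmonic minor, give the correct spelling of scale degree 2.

Db

Degree 2 takes the letter 1 step above C, which is D.
In harmonic minor, degree 2 sits 2 semitones above the tonic. Cb + 2 semitones is pitch class 1, spelled on D as Db.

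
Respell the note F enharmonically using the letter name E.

Plain E sits 1 semitone below F, so on the letter E the same pitch needs a sharp: E#.

E#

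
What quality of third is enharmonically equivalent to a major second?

diminished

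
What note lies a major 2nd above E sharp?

F##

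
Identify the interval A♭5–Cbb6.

Counting letters A–B–C gives a third.
Ab→Cbb = 2 semitones, 2 narrower than the major third (4), so diminished.

diminished third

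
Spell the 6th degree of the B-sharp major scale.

G##

The B# major scale runs B# C## D## E# F## G## A##.
Degree 6 is G##.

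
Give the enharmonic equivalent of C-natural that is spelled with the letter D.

Plain D sits 2 semitones above C, so on the letter D the same pitch needs a double flat: Dbb.

Dbb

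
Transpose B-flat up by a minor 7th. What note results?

A seventh above B lands on the letter A.
A minor seventh spans 10 semitones, so Bb moves to pitch class 8. On the letter A that is Ab.

Ab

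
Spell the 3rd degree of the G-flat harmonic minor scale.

Bbb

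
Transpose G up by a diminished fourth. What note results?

Cb

G up a perfect fourth is C, so the target letter is C.
From G, a diminished fourth is 4 semitones up: Cb.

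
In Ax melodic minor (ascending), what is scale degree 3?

Degree 3 takes the letter 2 steps above A, which is C.
In melodic minor (ascending), degree 3 sits 3 semitones above the tonic. A## + 3 semitones is pitch class 2, spelled on C as C##.

C##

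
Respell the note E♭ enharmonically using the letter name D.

Plain D sits 1 semitone below Eb, so on the letter D the same pitch needs a sharp: D#.

D#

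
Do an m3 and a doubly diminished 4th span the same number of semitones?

A minor third spans 3 semitones; a doubly diminished fourth spans 3.
They are enharmonically equivalent.

Yes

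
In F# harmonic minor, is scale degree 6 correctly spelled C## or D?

Each scale degree takes a distinct letter name. Degree 6 of a scale on F must use the letter D.
D and C## are enharmonically the same pitch, but only D uses the letter D, so it is the correct spelling here.

D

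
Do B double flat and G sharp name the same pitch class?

Two spellings are enharmonically equivalent only if they share a pitch class.
Here Bbb → 9, G# → 8; 8 ≠ 9, so they are not.

No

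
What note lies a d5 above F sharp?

A fifth above F lands on the letter C.
A diminished fifth spans 6 semitones, so F# moves to pitch class 0. On the letter C that is C.

C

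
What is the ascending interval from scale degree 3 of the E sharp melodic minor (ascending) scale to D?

diminished fifth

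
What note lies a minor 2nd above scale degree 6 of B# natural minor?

A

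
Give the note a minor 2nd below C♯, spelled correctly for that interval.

B#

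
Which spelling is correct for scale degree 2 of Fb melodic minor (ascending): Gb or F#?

Gb

Each scale degree takes a distinct letter name. Degree 2 of a scale on F must use the letter G.
Gb and F# are enharmonically the same pitch, but only Gb uses the letter G, so it is the correct spelling here.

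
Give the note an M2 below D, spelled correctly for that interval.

D down a major second is C, so the target letter is C.
From D, a major second is 2 semitones down: C.

C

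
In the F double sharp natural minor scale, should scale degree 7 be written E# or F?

Each scale degree takes a distinct letter name. Degree 7 of a scale on F must use the letter E.
E# and F are enharmonically the same pitch, but only E# uses the letter E, so it is the correct spelling here.

E#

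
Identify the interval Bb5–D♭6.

minor third

Counting letters B–C–D gives a third.
Bb→Db = 3 semitones, 1 narrower than the major third (4), so minor.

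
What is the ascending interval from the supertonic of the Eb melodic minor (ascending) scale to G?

major second

The supertonic of Eb melodic minor (ascending) is F.
F up to G: letters F→G make it a second; 2 semitones makes it major.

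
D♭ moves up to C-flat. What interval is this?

minor seventh

Counting letters D–E–F–G–A–B–C gives a seventh.
Db→Cb = 10 semitones, 1 narrower than the major seventh (11), so minor.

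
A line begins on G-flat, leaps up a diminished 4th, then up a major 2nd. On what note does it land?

A diminished fourth up from Gb is Cbb (letter C, 4 semitones up).
A major second up from Cbb is Dbb (letter D, 2 semitones up).

Dbb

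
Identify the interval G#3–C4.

diminished fourth

The letter names run G→C, a span of 3 letter steps, so the interval is some kind of fourth.
G# to C is 4 semitones. A perfect fourth is 5, so 4 makes it diminished.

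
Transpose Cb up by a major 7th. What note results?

C up a major seventh is B, so the target letter is B.
From Cb, a major seventh is 11 semitones up: Bb.

Bb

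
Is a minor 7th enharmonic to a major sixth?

A minor seventh spans 10 semitones; a major sixth spans 9.
The spans differ, so they are not enharmonic equivalents.

No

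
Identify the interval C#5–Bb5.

diminished seventh

Counting letters C–D–E–F–G–A–B gives a seventh.
C#→Bb = 9 semitones, 2 narrower than the major seventh (11), so diminished.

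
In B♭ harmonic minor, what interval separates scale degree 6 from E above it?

augmented sixth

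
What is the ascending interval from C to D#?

Counting letters C–D gives a second.
C→D# = 3 semitones, 1 wider than the major second (2), so augmented.

augmented second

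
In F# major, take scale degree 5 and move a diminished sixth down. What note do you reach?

Scale degree 5 of F# major is C#.
A diminished sixth (7 semitones) below C# lands on the letter E, giving E##.

E##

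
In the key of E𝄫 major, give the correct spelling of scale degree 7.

The Ebb major scale runs Ebb Fb Gb Abb Bbb Cb Db.
Degree 7 is Db.

Db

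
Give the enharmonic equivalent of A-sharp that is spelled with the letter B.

Bb

A# is pitch class 10. The letter B alone is pitch class 11.
To reach pitch class 10 from B requires an offset of -1 semitone, i.e. flat: Bb.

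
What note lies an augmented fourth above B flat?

E

A fourth above B lands on the letter E.
An augmented fourth spans 6 semitones, so Bb moves to pitch class 4. On the letter E that is E.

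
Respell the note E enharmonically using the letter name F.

Fb

E is pitch class 4. The letter F alone is pitch class 5.
To reach pitch class 4 from F requires an offset of -1 semitone, i.e. flat: Fb.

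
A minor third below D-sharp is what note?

D down a major third is Bb, so the target letter is B.
From D#, a minor third is 3 semitones down: B#.

B#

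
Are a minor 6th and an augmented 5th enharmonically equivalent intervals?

Yes

A minor sixth spans 8 semitones; an augmented fifth spans 8.
They are enharmonically equivalent.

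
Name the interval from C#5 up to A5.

The letter names run C→A, a span of 5 letter steps, so the interval is some kind of sixth.
C# to A is 8 semitones. A major sixth is 9, so 8 makes it minor.

minor sixth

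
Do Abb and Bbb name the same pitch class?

No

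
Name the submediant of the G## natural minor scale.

E#

Degree 6 takes the letter 5 steps above G, which is E.
In natural minor, degree 6 sits 8 semitones above the tonic. G## + 8 semitones is pitch class 5, spelled on E as E#.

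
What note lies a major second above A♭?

Bb

A up a major second is B, so the target letter is B.
From Ab, a major second is 2 semitones up: Bb.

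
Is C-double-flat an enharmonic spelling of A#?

Cbb = pitch class 10 and A# = pitch class 10 — the same pitch class, so they are enharmonic equivalents.

Yes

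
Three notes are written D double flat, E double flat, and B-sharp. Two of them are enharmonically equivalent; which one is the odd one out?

In 12-tone equal temperament, enharmonic equivalents share a pitch class. Dbb is pitch class 0; Ebb is pitch class 2; B# is pitch class 0.
Dbb and B# share pitch class 0, while Ebb is pitch class 2.

Ebb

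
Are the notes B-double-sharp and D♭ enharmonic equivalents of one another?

B## is pitch class 1; Db is pitch class 1.
All spellings map to pitch class 1, so they are enharmonically equivalent.

Yes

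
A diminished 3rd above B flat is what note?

B up a major third is D#, so the target letter is D.
From Bb, a diminished third is 2 semitones up: Dbb.

Dbb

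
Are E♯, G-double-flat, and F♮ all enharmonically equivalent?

Yes

E# is pitch class 5; Gbb is pitch class 5; F is pitch class 5.
All spellings map to pitch class 5, so they are enharmonically equivalent.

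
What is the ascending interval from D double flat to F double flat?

minor third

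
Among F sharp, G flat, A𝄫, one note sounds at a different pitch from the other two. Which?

In 12-tone equal temperament, enharmonic equivalents share a pitch class. F# is pitch class 6; Gb is pitch class 6; Abb is pitch class 7.
F# and Gb share pitch class 6, while Abb is pitch class 7.

Abb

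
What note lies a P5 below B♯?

A fifth below B lands on the letter E.
A perfect fifth spans 7 semitones, so B# moves to pitch class 5. On the letter E that is E#.

E#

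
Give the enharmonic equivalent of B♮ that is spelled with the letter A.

A##

Plain A sits 2 semitones below B, so on the letter A the same pitch needs a double sharp: A##.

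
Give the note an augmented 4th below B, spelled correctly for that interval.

A fourth below B lands on the letter F.
An augmented fourth spans 6 semitones, so B moves to pitch class 5. On the letter F that is F.

F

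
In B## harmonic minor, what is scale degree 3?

D##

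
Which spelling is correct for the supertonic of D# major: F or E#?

E#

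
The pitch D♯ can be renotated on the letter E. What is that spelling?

Plain E sits 1 semitone above D#, so on the letter E the same pitch needs a flat: Eb.

Eb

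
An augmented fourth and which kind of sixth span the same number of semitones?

doubly diminished

An augmented fourth spans 6 semitones.
A sixth spanning 6 semitones is doubly diminished (the major sixth is 9).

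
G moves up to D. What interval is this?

perfect fifth

The letter names run G→D, a span of 4 letter steps, so the interval is some kind of fifth.
G to D is 7 semitones. A perfect fifth is 7, so 7 makes it perfect.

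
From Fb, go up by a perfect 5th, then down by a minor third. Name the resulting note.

Ab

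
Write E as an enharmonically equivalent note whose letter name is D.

D##

E is pitch class 4. The letter D alone is pitch class 2.
To reach pitch class 4 from D requires an offset of +2 semitones, i.e. double sharp: D##.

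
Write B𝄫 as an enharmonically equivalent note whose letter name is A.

A

Plain A sits at the same pitch as Bbb, so on the letter A the same pitch needs a natural: A.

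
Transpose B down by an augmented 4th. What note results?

A fourth below B lands on the letter F.
An augmented fourth spans 6 semitones, so B moves to pitch class 5. On the letter F that is F.

F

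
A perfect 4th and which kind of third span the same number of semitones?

A perfect fourth spans 5 semitones.
A third spanning 5 semitones is augmented (the major third is 4).

augmented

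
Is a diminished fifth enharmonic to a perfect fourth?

No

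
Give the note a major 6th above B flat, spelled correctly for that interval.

A sixth above B lands on the letter G.
A major sixth spans 9 semitones, so Bb moves to pitch class 7. On the letter G that is G.

G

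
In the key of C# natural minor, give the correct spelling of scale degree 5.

The C# natural minor scale runs C# D# E F# G# A B.
Degree 5 is G#.

G#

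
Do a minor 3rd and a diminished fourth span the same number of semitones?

No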